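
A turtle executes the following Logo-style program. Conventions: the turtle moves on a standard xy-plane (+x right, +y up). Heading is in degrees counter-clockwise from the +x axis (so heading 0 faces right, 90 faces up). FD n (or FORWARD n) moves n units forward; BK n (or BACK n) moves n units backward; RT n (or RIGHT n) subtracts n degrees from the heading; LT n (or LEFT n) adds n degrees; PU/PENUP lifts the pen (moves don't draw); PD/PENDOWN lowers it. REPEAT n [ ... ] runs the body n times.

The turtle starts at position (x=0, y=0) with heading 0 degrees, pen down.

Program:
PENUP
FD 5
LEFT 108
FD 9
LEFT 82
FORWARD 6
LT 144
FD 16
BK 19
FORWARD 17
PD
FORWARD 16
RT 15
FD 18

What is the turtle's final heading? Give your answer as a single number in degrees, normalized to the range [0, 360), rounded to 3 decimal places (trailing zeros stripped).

Answer: 319

Derivation:
Executing turtle program step by step:
Start: pos=(0,0), heading=0, pen down
PU: pen up
FD 5: (0,0) -> (5,0) [heading=0, move]
LT 108: heading 0 -> 108
FD 9: (5,0) -> (2.219,8.56) [heading=108, move]
LT 82: heading 108 -> 190
FD 6: (2.219,8.56) -> (-3.69,7.518) [heading=190, move]
LT 144: heading 190 -> 334
FD 16: (-3.69,7.518) -> (10.691,0.504) [heading=334, move]
BK 19: (10.691,0.504) -> (-6.386,8.833) [heading=334, move]
FD 17: (-6.386,8.833) -> (8.893,1.38) [heading=334, move]
PD: pen down
FD 16: (8.893,1.38) -> (23.274,-5.634) [heading=334, draw]
RT 15: heading 334 -> 319
FD 18: (23.274,-5.634) -> (36.859,-17.443) [heading=319, draw]
Final: pos=(36.859,-17.443), heading=319, 2 segment(s) drawn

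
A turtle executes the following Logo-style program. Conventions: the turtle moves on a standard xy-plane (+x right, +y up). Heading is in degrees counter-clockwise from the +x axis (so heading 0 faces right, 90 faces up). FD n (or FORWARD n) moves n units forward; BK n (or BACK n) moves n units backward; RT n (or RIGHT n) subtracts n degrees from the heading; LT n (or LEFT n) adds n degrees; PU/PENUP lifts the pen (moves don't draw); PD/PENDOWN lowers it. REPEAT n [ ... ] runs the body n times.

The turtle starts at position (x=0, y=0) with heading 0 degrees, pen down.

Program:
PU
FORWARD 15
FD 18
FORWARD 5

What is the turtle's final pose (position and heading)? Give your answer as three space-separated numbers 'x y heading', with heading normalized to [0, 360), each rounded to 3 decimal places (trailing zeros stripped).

Executing turtle program step by step:
Start: pos=(0,0), heading=0, pen down
PU: pen up
FD 15: (0,0) -> (15,0) [heading=0, move]
FD 18: (15,0) -> (33,0) [heading=0, move]
FD 5: (33,0) -> (38,0) [heading=0, move]
Final: pos=(38,0), heading=0, 0 segment(s) drawn

Answer: 38 0 0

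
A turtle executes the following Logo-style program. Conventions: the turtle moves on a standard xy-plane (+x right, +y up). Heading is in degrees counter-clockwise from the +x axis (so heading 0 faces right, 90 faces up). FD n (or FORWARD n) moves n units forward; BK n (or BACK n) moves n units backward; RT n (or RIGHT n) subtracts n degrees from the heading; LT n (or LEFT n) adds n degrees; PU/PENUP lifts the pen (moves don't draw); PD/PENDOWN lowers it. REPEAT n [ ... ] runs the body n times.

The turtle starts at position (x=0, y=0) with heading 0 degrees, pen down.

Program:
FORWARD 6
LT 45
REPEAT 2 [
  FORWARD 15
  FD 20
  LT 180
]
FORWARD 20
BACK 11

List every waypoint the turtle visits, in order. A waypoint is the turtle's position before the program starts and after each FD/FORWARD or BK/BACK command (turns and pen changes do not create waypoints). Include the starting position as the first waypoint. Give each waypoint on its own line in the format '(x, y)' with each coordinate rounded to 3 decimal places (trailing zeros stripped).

Executing turtle program step by step:
Start: pos=(0,0), heading=0, pen down
FD 6: (0,0) -> (6,0) [heading=0, draw]
LT 45: heading 0 -> 45
REPEAT 2 [
  -- iteration 1/2 --
  FD 15: (6,0) -> (16.607,10.607) [heading=45, draw]
  FD 20: (16.607,10.607) -> (30.749,24.749) [heading=45, draw]
  LT 180: heading 45 -> 225
  -- iteration 2/2 --
  FD 15: (30.749,24.749) -> (20.142,14.142) [heading=225, draw]
  FD 20: (20.142,14.142) -> (6,0) [heading=225, draw]
  LT 180: heading 225 -> 45
]
FD 20: (6,0) -> (20.142,14.142) [heading=45, draw]
BK 11: (20.142,14.142) -> (12.364,6.364) [heading=45, draw]
Final: pos=(12.364,6.364), heading=45, 7 segment(s) drawn
Waypoints (8 total):
(0, 0)
(6, 0)
(16.607, 10.607)
(30.749, 24.749)
(20.142, 14.142)
(6, 0)
(20.142, 14.142)
(12.364, 6.364)

Answer: (0, 0)
(6, 0)
(16.607, 10.607)
(30.749, 24.749)
(20.142, 14.142)
(6, 0)
(20.142, 14.142)
(12.364, 6.364)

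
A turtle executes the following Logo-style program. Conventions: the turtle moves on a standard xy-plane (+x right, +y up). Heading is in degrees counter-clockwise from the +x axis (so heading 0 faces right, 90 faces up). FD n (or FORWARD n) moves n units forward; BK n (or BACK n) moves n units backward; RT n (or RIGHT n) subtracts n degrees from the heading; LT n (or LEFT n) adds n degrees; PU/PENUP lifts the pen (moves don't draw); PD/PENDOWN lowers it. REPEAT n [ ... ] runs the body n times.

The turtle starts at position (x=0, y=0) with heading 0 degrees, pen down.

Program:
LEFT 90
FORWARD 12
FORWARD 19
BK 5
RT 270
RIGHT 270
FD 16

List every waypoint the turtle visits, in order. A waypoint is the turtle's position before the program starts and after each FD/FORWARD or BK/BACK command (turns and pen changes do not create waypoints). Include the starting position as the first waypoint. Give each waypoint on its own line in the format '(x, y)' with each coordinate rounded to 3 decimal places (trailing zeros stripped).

Answer: (0, 0)
(0, 12)
(0, 31)
(0, 26)
(0, 10)

Derivation:
Executing turtle program step by step:
Start: pos=(0,0), heading=0, pen down
LT 90: heading 0 -> 90
FD 12: (0,0) -> (0,12) [heading=90, draw]
FD 19: (0,12) -> (0,31) [heading=90, draw]
BK 5: (0,31) -> (0,26) [heading=90, draw]
RT 270: heading 90 -> 180
RT 270: heading 180 -> 270
FD 16: (0,26) -> (0,10) [heading=270, draw]
Final: pos=(0,10), heading=270, 4 segment(s) drawn
Waypoints (5 total):
(0, 0)
(0, 12)
(0, 31)
(0, 26)
(0, 10)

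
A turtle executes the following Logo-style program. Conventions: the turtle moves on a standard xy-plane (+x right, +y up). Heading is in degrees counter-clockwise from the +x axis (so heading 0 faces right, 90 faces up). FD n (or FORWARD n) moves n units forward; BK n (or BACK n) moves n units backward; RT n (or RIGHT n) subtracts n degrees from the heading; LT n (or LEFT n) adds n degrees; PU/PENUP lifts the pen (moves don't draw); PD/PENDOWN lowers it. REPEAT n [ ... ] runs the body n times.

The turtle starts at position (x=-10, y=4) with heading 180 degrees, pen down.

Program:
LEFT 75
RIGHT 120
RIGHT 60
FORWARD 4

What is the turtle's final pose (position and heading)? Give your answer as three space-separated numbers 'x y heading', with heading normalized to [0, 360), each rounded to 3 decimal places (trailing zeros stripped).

Answer: -8.965 7.864 75

Derivation:
Executing turtle program step by step:
Start: pos=(-10,4), heading=180, pen down
LT 75: heading 180 -> 255
RT 120: heading 255 -> 135
RT 60: heading 135 -> 75
FD 4: (-10,4) -> (-8.965,7.864) [heading=75, draw]
Final: pos=(-8.965,7.864), heading=75, 1 segment(s) drawn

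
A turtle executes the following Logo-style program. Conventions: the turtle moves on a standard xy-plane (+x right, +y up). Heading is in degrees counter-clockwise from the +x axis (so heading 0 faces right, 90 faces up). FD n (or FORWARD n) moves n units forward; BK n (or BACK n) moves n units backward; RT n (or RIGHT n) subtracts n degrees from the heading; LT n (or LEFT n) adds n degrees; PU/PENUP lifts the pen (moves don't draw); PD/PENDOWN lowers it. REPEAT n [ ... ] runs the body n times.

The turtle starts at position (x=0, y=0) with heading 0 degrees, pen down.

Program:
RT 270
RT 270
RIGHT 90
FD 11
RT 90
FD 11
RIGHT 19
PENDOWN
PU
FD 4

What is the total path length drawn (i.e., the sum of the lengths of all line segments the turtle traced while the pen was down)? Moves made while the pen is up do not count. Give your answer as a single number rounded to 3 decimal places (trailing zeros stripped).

Executing turtle program step by step:
Start: pos=(0,0), heading=0, pen down
RT 270: heading 0 -> 90
RT 270: heading 90 -> 180
RT 90: heading 180 -> 90
FD 11: (0,0) -> (0,11) [heading=90, draw]
RT 90: heading 90 -> 0
FD 11: (0,11) -> (11,11) [heading=0, draw]
RT 19: heading 0 -> 341
PD: pen down
PU: pen up
FD 4: (11,11) -> (14.782,9.698) [heading=341, move]
Final: pos=(14.782,9.698), heading=341, 2 segment(s) drawn

Segment lengths:
  seg 1: (0,0) -> (0,11), length = 11
  seg 2: (0,11) -> (11,11), length = 11
Total = 22

Answer: 22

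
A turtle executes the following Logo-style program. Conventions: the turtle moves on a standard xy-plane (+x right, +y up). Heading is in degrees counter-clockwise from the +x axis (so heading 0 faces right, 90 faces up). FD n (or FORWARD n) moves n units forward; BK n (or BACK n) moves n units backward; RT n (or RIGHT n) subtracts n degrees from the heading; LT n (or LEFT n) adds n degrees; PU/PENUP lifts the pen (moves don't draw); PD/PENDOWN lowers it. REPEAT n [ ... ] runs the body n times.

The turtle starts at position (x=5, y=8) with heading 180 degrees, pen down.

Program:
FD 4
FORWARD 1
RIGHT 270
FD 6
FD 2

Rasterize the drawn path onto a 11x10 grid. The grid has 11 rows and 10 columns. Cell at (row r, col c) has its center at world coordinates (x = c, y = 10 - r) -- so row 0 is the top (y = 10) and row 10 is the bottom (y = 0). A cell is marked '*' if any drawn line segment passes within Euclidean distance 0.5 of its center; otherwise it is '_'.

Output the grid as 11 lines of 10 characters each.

Segment 0: (5,8) -> (1,8)
Segment 1: (1,8) -> (0,8)
Segment 2: (0,8) -> (0,2)
Segment 3: (0,2) -> (0,0)

Answer: __________
__________
******____
*_________
*_________
*_________
*_________
*_________
*_________
*_________
*_________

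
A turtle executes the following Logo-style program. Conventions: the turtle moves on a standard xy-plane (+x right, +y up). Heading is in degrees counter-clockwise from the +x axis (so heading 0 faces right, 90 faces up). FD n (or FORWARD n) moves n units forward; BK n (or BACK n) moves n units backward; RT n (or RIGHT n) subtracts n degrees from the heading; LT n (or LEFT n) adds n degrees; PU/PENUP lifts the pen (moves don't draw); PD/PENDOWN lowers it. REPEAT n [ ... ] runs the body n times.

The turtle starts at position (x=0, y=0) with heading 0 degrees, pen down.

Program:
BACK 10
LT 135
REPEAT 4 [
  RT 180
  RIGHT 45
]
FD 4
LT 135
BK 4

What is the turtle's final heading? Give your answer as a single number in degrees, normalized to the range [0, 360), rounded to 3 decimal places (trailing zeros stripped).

Answer: 90

Derivation:
Executing turtle program step by step:
Start: pos=(0,0), heading=0, pen down
BK 10: (0,0) -> (-10,0) [heading=0, draw]
LT 135: heading 0 -> 135
REPEAT 4 [
  -- iteration 1/4 --
  RT 180: heading 135 -> 315
  RT 45: heading 315 -> 270
  -- iteration 2/4 --
  RT 180: heading 270 -> 90
  RT 45: heading 90 -> 45
  -- iteration 3/4 --
  RT 180: heading 45 -> 225
  RT 45: heading 225 -> 180
  -- iteration 4/4 --
  RT 180: heading 180 -> 0
  RT 45: heading 0 -> 315
]
FD 4: (-10,0) -> (-7.172,-2.828) [heading=315, draw]
LT 135: heading 315 -> 90
BK 4: (-7.172,-2.828) -> (-7.172,-6.828) [heading=90, draw]
Final: pos=(-7.172,-6.828), heading=90, 3 segment(s) drawn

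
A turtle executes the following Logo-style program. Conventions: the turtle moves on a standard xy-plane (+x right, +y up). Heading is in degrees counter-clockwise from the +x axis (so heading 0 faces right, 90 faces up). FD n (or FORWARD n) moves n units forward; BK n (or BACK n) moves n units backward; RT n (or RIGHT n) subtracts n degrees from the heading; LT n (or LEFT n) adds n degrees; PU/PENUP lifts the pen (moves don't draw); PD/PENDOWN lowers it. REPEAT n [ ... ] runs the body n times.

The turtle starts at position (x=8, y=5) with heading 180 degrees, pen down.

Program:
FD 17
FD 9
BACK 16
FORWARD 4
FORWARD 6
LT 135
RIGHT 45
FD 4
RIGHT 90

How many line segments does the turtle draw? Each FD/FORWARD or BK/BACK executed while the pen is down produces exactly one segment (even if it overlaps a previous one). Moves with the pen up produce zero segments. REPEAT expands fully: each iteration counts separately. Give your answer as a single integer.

Answer: 6

Derivation:
Executing turtle program step by step:
Start: pos=(8,5), heading=180, pen down
FD 17: (8,5) -> (-9,5) [heading=180, draw]
FD 9: (-9,5) -> (-18,5) [heading=180, draw]
BK 16: (-18,5) -> (-2,5) [heading=180, draw]
FD 4: (-2,5) -> (-6,5) [heading=180, draw]
FD 6: (-6,5) -> (-12,5) [heading=180, draw]
LT 135: heading 180 -> 315
RT 45: heading 315 -> 270
FD 4: (-12,5) -> (-12,1) [heading=270, draw]
RT 90: heading 270 -> 180
Final: pos=(-12,1), heading=180, 6 segment(s) drawn
Segments drawn: 6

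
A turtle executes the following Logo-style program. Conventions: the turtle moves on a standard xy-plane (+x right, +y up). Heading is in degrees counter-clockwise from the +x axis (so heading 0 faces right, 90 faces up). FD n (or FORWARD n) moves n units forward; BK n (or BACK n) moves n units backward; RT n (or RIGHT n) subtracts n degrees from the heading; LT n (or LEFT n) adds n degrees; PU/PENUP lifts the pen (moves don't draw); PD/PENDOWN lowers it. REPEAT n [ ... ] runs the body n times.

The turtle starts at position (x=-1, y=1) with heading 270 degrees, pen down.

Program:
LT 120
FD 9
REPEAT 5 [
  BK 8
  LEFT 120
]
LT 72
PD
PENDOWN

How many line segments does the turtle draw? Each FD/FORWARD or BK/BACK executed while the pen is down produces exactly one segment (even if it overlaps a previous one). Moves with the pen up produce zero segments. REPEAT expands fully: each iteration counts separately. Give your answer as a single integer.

Executing turtle program step by step:
Start: pos=(-1,1), heading=270, pen down
LT 120: heading 270 -> 30
FD 9: (-1,1) -> (6.794,5.5) [heading=30, draw]
REPEAT 5 [
  -- iteration 1/5 --
  BK 8: (6.794,5.5) -> (-0.134,1.5) [heading=30, draw]
  LT 120: heading 30 -> 150
  -- iteration 2/5 --
  BK 8: (-0.134,1.5) -> (6.794,-2.5) [heading=150, draw]
  LT 120: heading 150 -> 270
  -- iteration 3/5 --
  BK 8: (6.794,-2.5) -> (6.794,5.5) [heading=270, draw]
  LT 120: heading 270 -> 30
  -- iteration 4/5 --
  BK 8: (6.794,5.5) -> (-0.134,1.5) [heading=30, draw]
  LT 120: heading 30 -> 150
  -- iteration 5/5 --
  BK 8: (-0.134,1.5) -> (6.794,-2.5) [heading=150, draw]
  LT 120: heading 150 -> 270
]
LT 72: heading 270 -> 342
PD: pen down
PD: pen down
Final: pos=(6.794,-2.5), heading=342, 6 segment(s) drawn
Segments drawn: 6

Answer: 6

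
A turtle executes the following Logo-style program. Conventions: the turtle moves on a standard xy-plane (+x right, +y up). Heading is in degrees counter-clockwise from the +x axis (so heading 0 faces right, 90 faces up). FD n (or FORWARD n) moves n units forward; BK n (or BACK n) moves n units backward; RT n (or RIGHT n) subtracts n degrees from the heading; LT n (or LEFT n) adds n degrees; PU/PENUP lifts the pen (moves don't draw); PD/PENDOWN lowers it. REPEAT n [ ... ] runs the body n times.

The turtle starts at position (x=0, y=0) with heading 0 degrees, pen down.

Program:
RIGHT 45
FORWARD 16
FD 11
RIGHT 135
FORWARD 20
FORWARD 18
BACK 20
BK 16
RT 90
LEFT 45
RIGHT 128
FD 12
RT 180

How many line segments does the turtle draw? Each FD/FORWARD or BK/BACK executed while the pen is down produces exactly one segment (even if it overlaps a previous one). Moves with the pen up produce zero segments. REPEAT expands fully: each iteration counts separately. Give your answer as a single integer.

Executing turtle program step by step:
Start: pos=(0,0), heading=0, pen down
RT 45: heading 0 -> 315
FD 16: (0,0) -> (11.314,-11.314) [heading=315, draw]
FD 11: (11.314,-11.314) -> (19.092,-19.092) [heading=315, draw]
RT 135: heading 315 -> 180
FD 20: (19.092,-19.092) -> (-0.908,-19.092) [heading=180, draw]
FD 18: (-0.908,-19.092) -> (-18.908,-19.092) [heading=180, draw]
BK 20: (-18.908,-19.092) -> (1.092,-19.092) [heading=180, draw]
BK 16: (1.092,-19.092) -> (17.092,-19.092) [heading=180, draw]
RT 90: heading 180 -> 90
LT 45: heading 90 -> 135
RT 128: heading 135 -> 7
FD 12: (17.092,-19.092) -> (29.002,-17.629) [heading=7, draw]
RT 180: heading 7 -> 187
Final: pos=(29.002,-17.629), heading=187, 7 segment(s) drawn
Segments drawn: 7

Answer: 7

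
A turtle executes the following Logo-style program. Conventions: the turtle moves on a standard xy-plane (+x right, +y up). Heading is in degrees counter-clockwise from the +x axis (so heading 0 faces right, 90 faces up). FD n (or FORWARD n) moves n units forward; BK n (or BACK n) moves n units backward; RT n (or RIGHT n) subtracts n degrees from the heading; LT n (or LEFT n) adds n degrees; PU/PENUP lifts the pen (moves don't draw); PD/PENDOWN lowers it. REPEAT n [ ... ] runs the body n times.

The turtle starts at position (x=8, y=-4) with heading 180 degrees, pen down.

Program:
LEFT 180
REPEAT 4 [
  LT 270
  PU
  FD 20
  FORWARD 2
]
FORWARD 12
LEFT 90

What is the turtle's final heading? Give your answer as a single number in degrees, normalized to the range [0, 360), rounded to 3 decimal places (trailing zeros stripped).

Answer: 90

Derivation:
Executing turtle program step by step:
Start: pos=(8,-4), heading=180, pen down
LT 180: heading 180 -> 0
REPEAT 4 [
  -- iteration 1/4 --
  LT 270: heading 0 -> 270
  PU: pen up
  FD 20: (8,-4) -> (8,-24) [heading=270, move]
  FD 2: (8,-24) -> (8,-26) [heading=270, move]
  -- iteration 2/4 --
  LT 270: heading 270 -> 180
  PU: pen up
  FD 20: (8,-26) -> (-12,-26) [heading=180, move]
  FD 2: (-12,-26) -> (-14,-26) [heading=180, move]
  -- iteration 3/4 --
  LT 270: heading 180 -> 90
  PU: pen up
  FD 20: (-14,-26) -> (-14,-6) [heading=90, move]
  FD 2: (-14,-6) -> (-14,-4) [heading=90, move]
  -- iteration 4/4 --
  LT 270: heading 90 -> 0
  PU: pen up
  FD 20: (-14,-4) -> (6,-4) [heading=0, move]
  FD 2: (6,-4) -> (8,-4) [heading=0, move]
]
FD 12: (8,-4) -> (20,-4) [heading=0, move]
LT 90: heading 0 -> 90
Final: pos=(20,-4), heading=90, 0 segment(s) drawn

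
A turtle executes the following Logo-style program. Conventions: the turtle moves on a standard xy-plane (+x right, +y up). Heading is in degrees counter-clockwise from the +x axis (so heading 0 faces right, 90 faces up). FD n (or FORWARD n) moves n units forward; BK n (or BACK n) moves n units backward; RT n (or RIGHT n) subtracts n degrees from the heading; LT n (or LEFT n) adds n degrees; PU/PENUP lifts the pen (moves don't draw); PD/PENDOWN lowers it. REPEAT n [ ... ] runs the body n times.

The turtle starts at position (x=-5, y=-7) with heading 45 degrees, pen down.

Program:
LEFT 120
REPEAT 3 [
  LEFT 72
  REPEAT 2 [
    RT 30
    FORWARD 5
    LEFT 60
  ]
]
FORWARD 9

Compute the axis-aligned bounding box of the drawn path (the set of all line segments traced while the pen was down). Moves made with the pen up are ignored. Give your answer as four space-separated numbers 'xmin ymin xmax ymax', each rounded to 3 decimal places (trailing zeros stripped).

Answer: -16.652 -15.255 -2.572 -6.658

Derivation:
Executing turtle program step by step:
Start: pos=(-5,-7), heading=45, pen down
LT 120: heading 45 -> 165
REPEAT 3 [
  -- iteration 1/3 --
  LT 72: heading 165 -> 237
  REPEAT 2 [
    -- iteration 1/2 --
    RT 30: heading 237 -> 207
    FD 5: (-5,-7) -> (-9.455,-9.27) [heading=207, draw]
    LT 60: heading 207 -> 267
    -- iteration 2/2 --
    RT 30: heading 267 -> 237
    FD 5: (-9.455,-9.27) -> (-12.178,-13.463) [heading=237, draw]
    LT 60: heading 237 -> 297
  ]
  -- iteration 2/3 --
  LT 72: heading 297 -> 9
  REPEAT 2 [
    -- iteration 1/2 --
    RT 30: heading 9 -> 339
    FD 5: (-12.178,-13.463) -> (-7.51,-15.255) [heading=339, draw]
    LT 60: heading 339 -> 39
    -- iteration 2/2 --
    RT 30: heading 39 -> 9
    FD 5: (-7.51,-15.255) -> (-2.572,-14.473) [heading=9, draw]
    LT 60: heading 9 -> 69
  ]
  -- iteration 3/3 --
  LT 72: heading 69 -> 141
  REPEAT 2 [
    -- iteration 1/2 --
    RT 30: heading 141 -> 111
    FD 5: (-2.572,-14.473) -> (-4.364,-9.805) [heading=111, draw]
    LT 60: heading 111 -> 171
    -- iteration 2/2 --
    RT 30: heading 171 -> 141
    FD 5: (-4.364,-9.805) -> (-8.249,-6.658) [heading=141, draw]
    LT 60: heading 141 -> 201
  ]
]
FD 9: (-8.249,-6.658) -> (-16.652,-9.884) [heading=201, draw]
Final: pos=(-16.652,-9.884), heading=201, 7 segment(s) drawn

Segment endpoints: x in {-16.652, -12.178, -9.455, -8.249, -7.51, -5, -4.364, -2.572}, y in {-15.255, -14.473, -13.463, -9.884, -9.805, -9.27, -7, -6.658}
xmin=-16.652, ymin=-15.255, xmax=-2.572, ymax=-6.658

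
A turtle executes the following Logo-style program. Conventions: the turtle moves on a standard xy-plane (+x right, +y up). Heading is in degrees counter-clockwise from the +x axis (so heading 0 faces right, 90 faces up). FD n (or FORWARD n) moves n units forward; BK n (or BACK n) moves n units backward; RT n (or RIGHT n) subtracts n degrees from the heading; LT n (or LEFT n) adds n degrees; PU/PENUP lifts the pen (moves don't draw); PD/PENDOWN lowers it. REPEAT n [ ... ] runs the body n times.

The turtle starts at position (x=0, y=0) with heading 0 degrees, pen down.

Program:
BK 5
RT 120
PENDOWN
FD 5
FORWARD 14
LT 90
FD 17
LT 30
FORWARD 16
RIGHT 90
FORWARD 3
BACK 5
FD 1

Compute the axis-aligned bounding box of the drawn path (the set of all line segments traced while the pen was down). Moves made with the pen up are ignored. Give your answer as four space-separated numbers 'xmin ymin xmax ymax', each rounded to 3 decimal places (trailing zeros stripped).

Answer: -14.5 -27.954 16.222 0

Derivation:
Executing turtle program step by step:
Start: pos=(0,0), heading=0, pen down
BK 5: (0,0) -> (-5,0) [heading=0, draw]
RT 120: heading 0 -> 240
PD: pen down
FD 5: (-5,0) -> (-7.5,-4.33) [heading=240, draw]
FD 14: (-7.5,-4.33) -> (-14.5,-16.454) [heading=240, draw]
LT 90: heading 240 -> 330
FD 17: (-14.5,-16.454) -> (0.222,-24.954) [heading=330, draw]
LT 30: heading 330 -> 0
FD 16: (0.222,-24.954) -> (16.222,-24.954) [heading=0, draw]
RT 90: heading 0 -> 270
FD 3: (16.222,-24.954) -> (16.222,-27.954) [heading=270, draw]
BK 5: (16.222,-27.954) -> (16.222,-22.954) [heading=270, draw]
FD 1: (16.222,-22.954) -> (16.222,-23.954) [heading=270, draw]
Final: pos=(16.222,-23.954), heading=270, 8 segment(s) drawn

Segment endpoints: x in {-14.5, -7.5, -5, 0, 0.222, 16.222}, y in {-27.954, -24.954, -23.954, -22.954, -16.454, -4.33, 0}
xmin=-14.5, ymin=-27.954, xmax=16.222, ymax=0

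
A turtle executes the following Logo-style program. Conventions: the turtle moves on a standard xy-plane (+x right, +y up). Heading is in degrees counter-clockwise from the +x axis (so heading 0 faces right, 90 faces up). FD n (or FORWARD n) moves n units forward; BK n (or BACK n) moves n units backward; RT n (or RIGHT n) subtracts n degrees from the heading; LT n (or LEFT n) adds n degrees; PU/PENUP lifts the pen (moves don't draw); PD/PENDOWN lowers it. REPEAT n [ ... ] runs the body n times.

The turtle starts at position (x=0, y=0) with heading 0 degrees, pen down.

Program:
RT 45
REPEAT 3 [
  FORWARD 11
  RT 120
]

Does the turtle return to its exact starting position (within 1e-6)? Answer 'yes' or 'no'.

Executing turtle program step by step:
Start: pos=(0,0), heading=0, pen down
RT 45: heading 0 -> 315
REPEAT 3 [
  -- iteration 1/3 --
  FD 11: (0,0) -> (7.778,-7.778) [heading=315, draw]
  RT 120: heading 315 -> 195
  -- iteration 2/3 --
  FD 11: (7.778,-7.778) -> (-2.847,-10.625) [heading=195, draw]
  RT 120: heading 195 -> 75
  -- iteration 3/3 --
  FD 11: (-2.847,-10.625) -> (0,0) [heading=75, draw]
  RT 120: heading 75 -> 315
]
Final: pos=(0,0), heading=315, 3 segment(s) drawn

Start position: (0, 0)
Final position: (0, 0)
Distance = 0; < 1e-6 -> CLOSED

Answer: yes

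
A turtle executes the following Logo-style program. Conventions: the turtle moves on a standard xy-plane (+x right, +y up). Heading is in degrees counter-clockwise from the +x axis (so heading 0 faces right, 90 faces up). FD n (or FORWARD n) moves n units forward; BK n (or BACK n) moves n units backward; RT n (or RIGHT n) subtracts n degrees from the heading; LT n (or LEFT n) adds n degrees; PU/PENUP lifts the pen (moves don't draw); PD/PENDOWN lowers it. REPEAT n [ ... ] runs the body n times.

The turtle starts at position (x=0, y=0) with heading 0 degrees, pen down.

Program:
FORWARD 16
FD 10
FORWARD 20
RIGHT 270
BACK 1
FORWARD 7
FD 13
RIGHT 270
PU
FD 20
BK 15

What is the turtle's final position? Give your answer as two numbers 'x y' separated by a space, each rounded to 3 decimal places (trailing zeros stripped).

Answer: 41 19

Derivation:
Executing turtle program step by step:
Start: pos=(0,0), heading=0, pen down
FD 16: (0,0) -> (16,0) [heading=0, draw]
FD 10: (16,0) -> (26,0) [heading=0, draw]
FD 20: (26,0) -> (46,0) [heading=0, draw]
RT 270: heading 0 -> 90
BK 1: (46,0) -> (46,-1) [heading=90, draw]
FD 7: (46,-1) -> (46,6) [heading=90, draw]
FD 13: (46,6) -> (46,19) [heading=90, draw]
RT 270: heading 90 -> 180
PU: pen up
FD 20: (46,19) -> (26,19) [heading=180, move]
BK 15: (26,19) -> (41,19) [heading=180, move]
Final: pos=(41,19), heading=180, 6 segment(s) drawn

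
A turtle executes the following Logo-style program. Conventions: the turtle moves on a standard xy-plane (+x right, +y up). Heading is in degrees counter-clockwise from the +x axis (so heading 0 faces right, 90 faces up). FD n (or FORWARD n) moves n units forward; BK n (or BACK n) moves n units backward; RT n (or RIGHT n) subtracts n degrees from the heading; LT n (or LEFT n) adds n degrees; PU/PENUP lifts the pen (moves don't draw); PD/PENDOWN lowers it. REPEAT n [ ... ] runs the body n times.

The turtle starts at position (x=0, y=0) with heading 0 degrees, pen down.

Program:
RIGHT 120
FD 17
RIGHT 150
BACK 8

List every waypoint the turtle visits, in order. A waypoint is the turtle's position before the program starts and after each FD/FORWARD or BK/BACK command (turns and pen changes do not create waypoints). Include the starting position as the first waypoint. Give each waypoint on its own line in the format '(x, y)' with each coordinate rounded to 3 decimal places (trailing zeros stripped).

Answer: (0, 0)
(-8.5, -14.722)
(-8.5, -22.722)

Derivation:
Executing turtle program step by step:
Start: pos=(0,0), heading=0, pen down
RT 120: heading 0 -> 240
FD 17: (0,0) -> (-8.5,-14.722) [heading=240, draw]
RT 150: heading 240 -> 90
BK 8: (-8.5,-14.722) -> (-8.5,-22.722) [heading=90, draw]
Final: pos=(-8.5,-22.722), heading=90, 2 segment(s) drawn
Waypoints (3 total):
(0, 0)
(-8.5, -14.722)
(-8.5, -22.722)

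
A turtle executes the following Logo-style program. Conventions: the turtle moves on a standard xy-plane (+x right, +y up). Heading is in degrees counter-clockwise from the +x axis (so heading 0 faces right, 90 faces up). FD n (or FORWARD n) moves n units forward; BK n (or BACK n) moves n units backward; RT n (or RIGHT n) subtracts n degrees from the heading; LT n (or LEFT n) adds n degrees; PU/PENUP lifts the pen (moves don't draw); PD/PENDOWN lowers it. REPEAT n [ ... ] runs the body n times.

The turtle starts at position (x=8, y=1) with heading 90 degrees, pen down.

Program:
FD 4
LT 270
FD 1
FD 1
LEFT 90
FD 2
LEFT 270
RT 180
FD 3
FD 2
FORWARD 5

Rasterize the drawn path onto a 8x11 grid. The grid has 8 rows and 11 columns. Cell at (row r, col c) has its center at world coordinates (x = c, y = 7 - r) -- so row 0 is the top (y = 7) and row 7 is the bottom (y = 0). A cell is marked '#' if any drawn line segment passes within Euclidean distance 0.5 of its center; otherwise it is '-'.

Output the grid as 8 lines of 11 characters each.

Segment 0: (8,1) -> (8,5)
Segment 1: (8,5) -> (9,5)
Segment 2: (9,5) -> (10,5)
Segment 3: (10,5) -> (10,7)
Segment 4: (10,7) -> (7,7)
Segment 5: (7,7) -> (5,7)
Segment 6: (5,7) -> (0,7)

Answer: ###########
----------#
--------###
--------#--
--------#--
--------#--
--------#--
-----------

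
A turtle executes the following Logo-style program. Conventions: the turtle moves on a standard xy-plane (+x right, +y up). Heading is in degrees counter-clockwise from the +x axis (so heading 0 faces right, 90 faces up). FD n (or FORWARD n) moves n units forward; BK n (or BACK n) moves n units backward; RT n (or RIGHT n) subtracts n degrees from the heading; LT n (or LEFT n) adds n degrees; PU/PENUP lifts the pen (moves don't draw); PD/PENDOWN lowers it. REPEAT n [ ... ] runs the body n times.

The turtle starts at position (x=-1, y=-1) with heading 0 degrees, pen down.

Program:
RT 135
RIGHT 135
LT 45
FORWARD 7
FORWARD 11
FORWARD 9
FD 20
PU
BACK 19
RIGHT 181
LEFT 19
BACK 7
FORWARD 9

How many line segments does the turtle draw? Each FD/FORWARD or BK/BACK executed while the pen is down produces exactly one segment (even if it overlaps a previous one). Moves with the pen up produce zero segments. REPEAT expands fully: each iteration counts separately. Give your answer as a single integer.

Answer: 4

Derivation:
Executing turtle program step by step:
Start: pos=(-1,-1), heading=0, pen down
RT 135: heading 0 -> 225
RT 135: heading 225 -> 90
LT 45: heading 90 -> 135
FD 7: (-1,-1) -> (-5.95,3.95) [heading=135, draw]
FD 11: (-5.95,3.95) -> (-13.728,11.728) [heading=135, draw]
FD 9: (-13.728,11.728) -> (-20.092,18.092) [heading=135, draw]
FD 20: (-20.092,18.092) -> (-34.234,32.234) [heading=135, draw]
PU: pen up
BK 19: (-34.234,32.234) -> (-20.799,18.799) [heading=135, move]
RT 181: heading 135 -> 314
LT 19: heading 314 -> 333
BK 7: (-20.799,18.799) -> (-27.036,21.977) [heading=333, move]
FD 9: (-27.036,21.977) -> (-19.017,17.891) [heading=333, move]
Final: pos=(-19.017,17.891), heading=333, 4 segment(s) drawn
Segments drawn: 4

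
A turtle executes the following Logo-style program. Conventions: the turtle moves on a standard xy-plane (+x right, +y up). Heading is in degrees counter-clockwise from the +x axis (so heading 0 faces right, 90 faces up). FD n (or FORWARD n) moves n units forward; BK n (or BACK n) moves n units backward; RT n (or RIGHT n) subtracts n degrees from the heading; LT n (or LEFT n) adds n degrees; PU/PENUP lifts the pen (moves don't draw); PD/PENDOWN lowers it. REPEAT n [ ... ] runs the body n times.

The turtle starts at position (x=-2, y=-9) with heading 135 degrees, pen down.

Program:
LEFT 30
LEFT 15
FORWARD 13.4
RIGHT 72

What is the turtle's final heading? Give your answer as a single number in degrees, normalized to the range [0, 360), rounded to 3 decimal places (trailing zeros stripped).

Answer: 108

Derivation:
Executing turtle program step by step:
Start: pos=(-2,-9), heading=135, pen down
LT 30: heading 135 -> 165
LT 15: heading 165 -> 180
FD 13.4: (-2,-9) -> (-15.4,-9) [heading=180, draw]
RT 72: heading 180 -> 108
Final: pos=(-15.4,-9), heading=108, 1 segment(s) drawn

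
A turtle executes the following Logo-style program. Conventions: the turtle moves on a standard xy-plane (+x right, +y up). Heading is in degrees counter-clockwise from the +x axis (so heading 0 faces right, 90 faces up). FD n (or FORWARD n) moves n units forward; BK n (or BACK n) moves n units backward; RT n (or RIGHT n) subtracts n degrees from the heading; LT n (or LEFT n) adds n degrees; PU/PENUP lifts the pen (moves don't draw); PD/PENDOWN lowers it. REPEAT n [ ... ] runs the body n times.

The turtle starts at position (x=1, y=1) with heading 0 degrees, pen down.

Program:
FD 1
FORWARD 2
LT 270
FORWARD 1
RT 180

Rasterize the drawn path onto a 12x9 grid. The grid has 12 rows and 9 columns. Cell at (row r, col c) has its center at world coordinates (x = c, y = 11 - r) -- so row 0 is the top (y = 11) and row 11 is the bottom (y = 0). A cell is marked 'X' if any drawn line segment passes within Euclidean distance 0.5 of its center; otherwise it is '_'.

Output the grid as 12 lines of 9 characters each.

Segment 0: (1,1) -> (2,1)
Segment 1: (2,1) -> (4,1)
Segment 2: (4,1) -> (4,0)

Answer: _________
_________
_________
_________
_________
_________
_________
_________
_________
_________
_XXXX____
____X____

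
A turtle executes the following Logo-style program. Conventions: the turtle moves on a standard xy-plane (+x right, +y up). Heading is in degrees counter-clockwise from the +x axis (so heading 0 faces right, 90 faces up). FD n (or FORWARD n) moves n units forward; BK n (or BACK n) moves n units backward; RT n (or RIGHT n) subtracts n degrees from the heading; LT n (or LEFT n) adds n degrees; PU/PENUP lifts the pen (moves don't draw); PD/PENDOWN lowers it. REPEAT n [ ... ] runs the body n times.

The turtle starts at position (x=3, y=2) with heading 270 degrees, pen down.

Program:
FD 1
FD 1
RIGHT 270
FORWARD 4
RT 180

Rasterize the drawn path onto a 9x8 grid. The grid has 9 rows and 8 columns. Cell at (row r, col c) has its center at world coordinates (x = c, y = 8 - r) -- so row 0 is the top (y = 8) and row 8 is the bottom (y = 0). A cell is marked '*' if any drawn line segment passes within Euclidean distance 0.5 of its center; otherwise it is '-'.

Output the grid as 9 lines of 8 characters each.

Answer: --------
--------
--------
--------
--------
--------
---*----
---*----
---*****

Derivation:
Segment 0: (3,2) -> (3,1)
Segment 1: (3,1) -> (3,0)
Segment 2: (3,0) -> (7,0)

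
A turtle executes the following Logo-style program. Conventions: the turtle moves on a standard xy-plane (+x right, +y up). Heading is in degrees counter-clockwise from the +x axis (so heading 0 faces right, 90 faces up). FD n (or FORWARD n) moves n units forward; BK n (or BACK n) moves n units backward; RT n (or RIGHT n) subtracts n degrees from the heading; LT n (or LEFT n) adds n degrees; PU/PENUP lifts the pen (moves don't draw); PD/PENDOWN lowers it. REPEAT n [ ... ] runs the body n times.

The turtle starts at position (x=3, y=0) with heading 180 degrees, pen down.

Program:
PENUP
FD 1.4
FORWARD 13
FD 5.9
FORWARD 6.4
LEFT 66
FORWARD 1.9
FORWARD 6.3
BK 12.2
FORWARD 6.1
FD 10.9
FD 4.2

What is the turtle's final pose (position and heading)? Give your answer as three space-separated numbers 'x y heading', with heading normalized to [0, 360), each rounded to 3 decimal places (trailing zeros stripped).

Answer: -30.696 -15.713 246

Derivation:
Executing turtle program step by step:
Start: pos=(3,0), heading=180, pen down
PU: pen up
FD 1.4: (3,0) -> (1.6,0) [heading=180, move]
FD 13: (1.6,0) -> (-11.4,0) [heading=180, move]
FD 5.9: (-11.4,0) -> (-17.3,0) [heading=180, move]
FD 6.4: (-17.3,0) -> (-23.7,0) [heading=180, move]
LT 66: heading 180 -> 246
FD 1.9: (-23.7,0) -> (-24.473,-1.736) [heading=246, move]
FD 6.3: (-24.473,-1.736) -> (-27.035,-7.491) [heading=246, move]
BK 12.2: (-27.035,-7.491) -> (-22.073,3.654) [heading=246, move]
FD 6.1: (-22.073,3.654) -> (-24.554,-1.918) [heading=246, move]
FD 10.9: (-24.554,-1.918) -> (-28.988,-11.876) [heading=246, move]
FD 4.2: (-28.988,-11.876) -> (-30.696,-15.713) [heading=246, move]
Final: pos=(-30.696,-15.713), heading=246, 0 segment(s) drawn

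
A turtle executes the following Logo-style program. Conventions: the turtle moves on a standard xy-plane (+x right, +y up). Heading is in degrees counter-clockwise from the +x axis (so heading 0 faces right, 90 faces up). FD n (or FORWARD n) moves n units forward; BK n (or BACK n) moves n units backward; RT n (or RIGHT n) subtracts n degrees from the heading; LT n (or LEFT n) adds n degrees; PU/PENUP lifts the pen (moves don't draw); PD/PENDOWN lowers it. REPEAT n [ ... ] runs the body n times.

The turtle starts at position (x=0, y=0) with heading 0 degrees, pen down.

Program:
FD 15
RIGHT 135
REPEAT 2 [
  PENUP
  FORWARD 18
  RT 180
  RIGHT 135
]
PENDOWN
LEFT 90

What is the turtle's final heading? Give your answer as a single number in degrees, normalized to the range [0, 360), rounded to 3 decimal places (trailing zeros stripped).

Answer: 45

Derivation:
Executing turtle program step by step:
Start: pos=(0,0), heading=0, pen down
FD 15: (0,0) -> (15,0) [heading=0, draw]
RT 135: heading 0 -> 225
REPEAT 2 [
  -- iteration 1/2 --
  PU: pen up
  FD 18: (15,0) -> (2.272,-12.728) [heading=225, move]
  RT 180: heading 225 -> 45
  RT 135: heading 45 -> 270
  -- iteration 2/2 --
  PU: pen up
  FD 18: (2.272,-12.728) -> (2.272,-30.728) [heading=270, move]
  RT 180: heading 270 -> 90
  RT 135: heading 90 -> 315
]
PD: pen down
LT 90: heading 315 -> 45
Final: pos=(2.272,-30.728), heading=45, 1 segment(s) drawn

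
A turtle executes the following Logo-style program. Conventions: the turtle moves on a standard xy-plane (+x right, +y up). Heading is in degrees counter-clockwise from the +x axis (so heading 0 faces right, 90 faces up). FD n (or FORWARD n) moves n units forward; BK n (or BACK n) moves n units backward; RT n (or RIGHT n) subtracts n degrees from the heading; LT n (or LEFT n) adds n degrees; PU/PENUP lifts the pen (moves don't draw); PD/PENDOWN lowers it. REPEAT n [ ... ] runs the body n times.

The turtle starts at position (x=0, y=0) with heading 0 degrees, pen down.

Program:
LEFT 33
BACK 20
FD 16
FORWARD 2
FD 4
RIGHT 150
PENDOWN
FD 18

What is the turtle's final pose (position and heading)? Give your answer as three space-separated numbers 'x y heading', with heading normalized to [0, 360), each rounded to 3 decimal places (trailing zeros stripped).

Answer: -6.494 -14.949 243

Derivation:
Executing turtle program step by step:
Start: pos=(0,0), heading=0, pen down
LT 33: heading 0 -> 33
BK 20: (0,0) -> (-16.773,-10.893) [heading=33, draw]
FD 16: (-16.773,-10.893) -> (-3.355,-2.179) [heading=33, draw]
FD 2: (-3.355,-2.179) -> (-1.677,-1.089) [heading=33, draw]
FD 4: (-1.677,-1.089) -> (1.677,1.089) [heading=33, draw]
RT 150: heading 33 -> 243
PD: pen down
FD 18: (1.677,1.089) -> (-6.494,-14.949) [heading=243, draw]
Final: pos=(-6.494,-14.949), heading=243, 5 segment(s) drawn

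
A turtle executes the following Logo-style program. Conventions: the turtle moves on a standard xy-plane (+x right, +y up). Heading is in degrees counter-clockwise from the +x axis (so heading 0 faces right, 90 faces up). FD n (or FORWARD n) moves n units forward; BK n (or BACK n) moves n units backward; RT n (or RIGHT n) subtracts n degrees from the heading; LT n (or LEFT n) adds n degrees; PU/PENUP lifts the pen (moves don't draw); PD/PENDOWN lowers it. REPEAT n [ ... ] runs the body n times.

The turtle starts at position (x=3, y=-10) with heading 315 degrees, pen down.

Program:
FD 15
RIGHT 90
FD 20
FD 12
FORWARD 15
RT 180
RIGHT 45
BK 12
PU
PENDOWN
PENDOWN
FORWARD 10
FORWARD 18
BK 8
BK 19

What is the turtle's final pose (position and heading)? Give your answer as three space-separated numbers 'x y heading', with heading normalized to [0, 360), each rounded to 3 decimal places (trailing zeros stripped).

Answer: -30.627 -53.841 0

Derivation:
Executing turtle program step by step:
Start: pos=(3,-10), heading=315, pen down
FD 15: (3,-10) -> (13.607,-20.607) [heading=315, draw]
RT 90: heading 315 -> 225
FD 20: (13.607,-20.607) -> (-0.536,-34.749) [heading=225, draw]
FD 12: (-0.536,-34.749) -> (-9.021,-43.234) [heading=225, draw]
FD 15: (-9.021,-43.234) -> (-19.627,-53.841) [heading=225, draw]
RT 180: heading 225 -> 45
RT 45: heading 45 -> 0
BK 12: (-19.627,-53.841) -> (-31.627,-53.841) [heading=0, draw]
PU: pen up
PD: pen down
PD: pen down
FD 10: (-31.627,-53.841) -> (-21.627,-53.841) [heading=0, draw]
FD 18: (-21.627,-53.841) -> (-3.627,-53.841) [heading=0, draw]
BK 8: (-3.627,-53.841) -> (-11.627,-53.841) [heading=0, draw]
BK 19: (-11.627,-53.841) -> (-30.627,-53.841) [heading=0, draw]
Final: pos=(-30.627,-53.841), heading=0, 9 segment(s) drawn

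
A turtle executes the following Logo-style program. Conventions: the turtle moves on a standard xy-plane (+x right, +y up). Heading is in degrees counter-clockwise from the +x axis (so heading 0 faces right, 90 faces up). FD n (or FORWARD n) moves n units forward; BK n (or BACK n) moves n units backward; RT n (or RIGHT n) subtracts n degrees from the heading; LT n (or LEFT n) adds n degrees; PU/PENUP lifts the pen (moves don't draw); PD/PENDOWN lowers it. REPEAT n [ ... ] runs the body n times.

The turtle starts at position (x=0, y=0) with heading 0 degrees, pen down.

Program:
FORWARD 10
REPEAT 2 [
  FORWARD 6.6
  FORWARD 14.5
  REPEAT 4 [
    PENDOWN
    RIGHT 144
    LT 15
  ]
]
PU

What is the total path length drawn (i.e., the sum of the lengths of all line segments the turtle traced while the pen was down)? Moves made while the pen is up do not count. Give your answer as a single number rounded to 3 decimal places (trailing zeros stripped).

Executing turtle program step by step:
Start: pos=(0,0), heading=0, pen down
FD 10: (0,0) -> (10,0) [heading=0, draw]
REPEAT 2 [
  -- iteration 1/2 --
  FD 6.6: (10,0) -> (16.6,0) [heading=0, draw]
  FD 14.5: (16.6,0) -> (31.1,0) [heading=0, draw]
  REPEAT 4 [
    -- iteration 1/4 --
    PD: pen down
    RT 144: heading 0 -> 216
    LT 15: heading 216 -> 231
    -- iteration 2/4 --
    PD: pen down
    RT 144: heading 231 -> 87
    LT 15: heading 87 -> 102
    -- iteration 3/4 --
    PD: pen down
    RT 144: heading 102 -> 318
    LT 15: heading 318 -> 333
    -- iteration 4/4 --
    PD: pen down
    RT 144: heading 333 -> 189
    LT 15: heading 189 -> 204
  ]
  -- iteration 2/2 --
  FD 6.6: (31.1,0) -> (25.071,-2.684) [heading=204, draw]
  FD 14.5: (25.071,-2.684) -> (11.824,-8.582) [heading=204, draw]
  REPEAT 4 [
    -- iteration 1/4 --
    PD: pen down
    RT 144: heading 204 -> 60
    LT 15: heading 60 -> 75
    -- iteration 2/4 --
    PD: pen down
    RT 144: heading 75 -> 291
    LT 15: heading 291 -> 306
    -- iteration 3/4 --
    PD: pen down
    RT 144: heading 306 -> 162
    LT 15: heading 162 -> 177
    -- iteration 4/4 --
    PD: pen down
    RT 144: heading 177 -> 33
    LT 15: heading 33 -> 48
  ]
]
PU: pen up
Final: pos=(11.824,-8.582), heading=48, 5 segment(s) drawn

Segment lengths:
  seg 1: (0,0) -> (10,0), length = 10
  seg 2: (10,0) -> (16.6,0), length = 6.6
  seg 3: (16.6,0) -> (31.1,0), length = 14.5
  seg 4: (31.1,0) -> (25.071,-2.684), length = 6.6
  seg 5: (25.071,-2.684) -> (11.824,-8.582), length = 14.5
Total = 52.2

Answer: 52.2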